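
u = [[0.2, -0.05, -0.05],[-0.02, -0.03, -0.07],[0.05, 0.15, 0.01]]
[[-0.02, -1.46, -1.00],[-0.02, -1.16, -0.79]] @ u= [[-0.02, -0.11, 0.09], [-0.02, -0.08, 0.07]]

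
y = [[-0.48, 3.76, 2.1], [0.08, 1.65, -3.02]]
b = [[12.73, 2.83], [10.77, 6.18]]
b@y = [[-5.88, 52.53, 18.19], [-4.68, 50.69, 3.95]]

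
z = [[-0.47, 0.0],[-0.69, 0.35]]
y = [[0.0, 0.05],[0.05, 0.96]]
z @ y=[[0.00, -0.02], [0.02, 0.30]]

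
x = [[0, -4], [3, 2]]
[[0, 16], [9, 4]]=x @ [[3, 4], [0, -4]]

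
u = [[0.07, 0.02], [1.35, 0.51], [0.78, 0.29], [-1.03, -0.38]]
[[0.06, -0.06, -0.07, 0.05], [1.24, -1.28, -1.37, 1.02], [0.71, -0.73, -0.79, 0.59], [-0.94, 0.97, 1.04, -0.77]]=u @[[0.63, -0.65, -0.73, 0.52], [0.77, -0.78, -0.75, 0.62]]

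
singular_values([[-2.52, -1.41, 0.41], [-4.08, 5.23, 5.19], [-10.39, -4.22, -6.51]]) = [13.22, 8.38, 1.56]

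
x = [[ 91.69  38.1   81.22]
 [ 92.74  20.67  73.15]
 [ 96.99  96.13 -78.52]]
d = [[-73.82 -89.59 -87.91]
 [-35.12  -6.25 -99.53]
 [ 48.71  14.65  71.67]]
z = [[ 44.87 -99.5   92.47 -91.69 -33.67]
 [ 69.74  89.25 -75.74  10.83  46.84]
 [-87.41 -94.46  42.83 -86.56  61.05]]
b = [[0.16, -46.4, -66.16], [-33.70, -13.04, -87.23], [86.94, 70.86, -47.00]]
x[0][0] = 91.69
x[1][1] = 20.67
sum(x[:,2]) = 75.85000000000001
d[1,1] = -6.25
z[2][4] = 61.05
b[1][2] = -87.23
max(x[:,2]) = 81.22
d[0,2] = -87.91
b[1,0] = -33.7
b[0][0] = 0.16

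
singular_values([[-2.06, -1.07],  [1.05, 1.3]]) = [2.81, 0.55]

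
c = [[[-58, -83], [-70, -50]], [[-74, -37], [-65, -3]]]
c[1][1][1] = -3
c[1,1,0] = -65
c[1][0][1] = -37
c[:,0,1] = [-83, -37]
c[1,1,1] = -3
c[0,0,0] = -58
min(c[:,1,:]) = -70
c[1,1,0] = -65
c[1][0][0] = -74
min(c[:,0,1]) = -83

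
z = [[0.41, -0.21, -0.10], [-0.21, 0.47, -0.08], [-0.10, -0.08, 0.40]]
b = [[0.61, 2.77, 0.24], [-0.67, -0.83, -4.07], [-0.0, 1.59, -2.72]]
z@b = [[0.39,1.15,1.23],[-0.44,-1.1,-1.75],[-0.01,0.43,-0.79]]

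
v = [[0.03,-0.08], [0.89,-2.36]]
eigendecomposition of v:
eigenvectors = [[0.94,0.03], [0.35,1.0]]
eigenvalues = [-0.0, -2.33]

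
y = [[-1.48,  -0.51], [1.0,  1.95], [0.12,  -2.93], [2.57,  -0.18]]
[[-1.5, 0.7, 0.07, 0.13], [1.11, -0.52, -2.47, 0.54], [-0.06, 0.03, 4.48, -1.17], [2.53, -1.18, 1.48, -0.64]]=y@[[0.99,  -0.46,  0.47,  -0.22], [0.06,  -0.03,  -1.51,  0.39]]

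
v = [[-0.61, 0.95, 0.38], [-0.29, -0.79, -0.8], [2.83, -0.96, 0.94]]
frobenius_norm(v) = 3.55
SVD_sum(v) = [[-0.69, 0.26, -0.21], [-0.19, 0.07, -0.06], [2.82, -1.07, 0.84]] + [[0.08, 0.68, 0.59], [-0.11, -0.86, -0.74], [0.01, 0.11, 0.1]] + [[0.0, 0.00, -0.0], [0.00, 0.0, -0.0], [0.00, 0.0, -0.00]]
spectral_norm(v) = 3.23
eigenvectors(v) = [[-0.01, 0.42, -0.56], [0.35, 0.56, 0.41], [-0.94, -0.71, 0.72]]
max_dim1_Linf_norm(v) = 2.83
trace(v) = -0.46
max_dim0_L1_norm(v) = 3.73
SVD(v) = [[-0.24, 0.62, 0.75], [-0.06, -0.78, 0.62], [0.97, 0.10, 0.23]] @ diag([3.2296275477896943, 1.4665591924815418, 0.0031682022995731347]) @ [[0.90, -0.34, 0.27], [0.09, 0.75, 0.65], [0.43, 0.56, -0.71]]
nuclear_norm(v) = 4.70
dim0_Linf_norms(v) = [2.83, 0.96, 0.94]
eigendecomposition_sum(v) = [[0.02, 0.00, 0.02], [-0.76, -0.1, -0.53], [2.02, 0.26, 1.41]] + [[0.00, 0.0, 0.0], [0.01, 0.00, 0.00], [-0.01, -0.01, -0.00]] + [[-0.64,0.94,0.36], [0.47,-0.69,-0.27], [0.82,-1.22,-0.47]]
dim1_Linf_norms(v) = [0.95, 0.8, 2.83]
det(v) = -0.02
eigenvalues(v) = [1.33, 0.01, -1.8]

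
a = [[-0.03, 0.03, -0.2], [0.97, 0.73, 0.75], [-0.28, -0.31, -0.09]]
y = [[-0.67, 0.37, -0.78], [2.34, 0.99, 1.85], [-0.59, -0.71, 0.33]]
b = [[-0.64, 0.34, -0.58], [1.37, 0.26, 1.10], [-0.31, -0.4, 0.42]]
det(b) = -0.39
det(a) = 0.01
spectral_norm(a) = 1.49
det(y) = -0.95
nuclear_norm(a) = 1.75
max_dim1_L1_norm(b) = 2.73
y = a + b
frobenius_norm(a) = 1.50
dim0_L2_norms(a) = [1.01, 0.79, 0.78]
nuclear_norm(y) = 4.63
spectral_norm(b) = 1.96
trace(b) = 0.04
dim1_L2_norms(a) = [0.2, 1.43, 0.43]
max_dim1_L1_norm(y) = 5.18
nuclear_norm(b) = 2.96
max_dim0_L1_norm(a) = 1.28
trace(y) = 0.65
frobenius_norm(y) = 3.47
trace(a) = 0.61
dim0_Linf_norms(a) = [0.97, 0.73, 0.75]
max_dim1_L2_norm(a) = 1.43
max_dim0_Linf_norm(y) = 2.34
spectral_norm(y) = 3.29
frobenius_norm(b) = 2.11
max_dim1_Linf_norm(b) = 1.37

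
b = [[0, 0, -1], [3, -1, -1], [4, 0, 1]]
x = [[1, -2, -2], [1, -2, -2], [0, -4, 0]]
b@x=[[0, 4, 0], [2, 0, -4], [4, -12, -8]]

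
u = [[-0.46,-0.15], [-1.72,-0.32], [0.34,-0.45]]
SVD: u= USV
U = [[-0.26, -0.15], [-0.95, -0.11], [0.15, -0.98]]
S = [1.83, 0.51]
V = [[0.99, 0.15], [-0.15, 0.99]]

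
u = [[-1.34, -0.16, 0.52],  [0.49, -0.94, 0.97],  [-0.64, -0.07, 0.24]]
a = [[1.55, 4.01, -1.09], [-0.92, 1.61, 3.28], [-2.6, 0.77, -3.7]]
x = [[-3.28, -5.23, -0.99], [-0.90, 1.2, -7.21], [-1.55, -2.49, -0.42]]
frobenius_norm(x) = 10.10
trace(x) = -2.50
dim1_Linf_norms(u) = [1.34, 0.97, 0.64]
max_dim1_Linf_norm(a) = 4.01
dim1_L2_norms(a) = [4.44, 3.77, 4.59]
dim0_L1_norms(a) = [5.07, 6.39, 8.07]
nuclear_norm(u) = 3.04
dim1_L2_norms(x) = [6.25, 7.36, 2.96]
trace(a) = -0.54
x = u @ a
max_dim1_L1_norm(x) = 9.5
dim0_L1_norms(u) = [2.47, 1.17, 1.73]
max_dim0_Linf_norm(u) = 1.34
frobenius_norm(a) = 7.41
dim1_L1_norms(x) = [9.5, 9.31, 4.46]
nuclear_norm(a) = 12.46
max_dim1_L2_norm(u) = 1.45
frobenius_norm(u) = 2.15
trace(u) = -2.04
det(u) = -0.00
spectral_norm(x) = 7.50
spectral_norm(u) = 1.60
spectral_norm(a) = 5.22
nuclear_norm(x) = 14.27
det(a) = -64.79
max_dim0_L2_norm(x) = 7.29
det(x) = 0.01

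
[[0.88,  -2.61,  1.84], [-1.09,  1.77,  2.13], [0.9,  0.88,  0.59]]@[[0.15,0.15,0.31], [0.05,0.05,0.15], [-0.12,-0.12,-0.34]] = [[-0.22,-0.22,-0.74],  [-0.33,-0.33,-0.80],  [0.11,0.11,0.21]]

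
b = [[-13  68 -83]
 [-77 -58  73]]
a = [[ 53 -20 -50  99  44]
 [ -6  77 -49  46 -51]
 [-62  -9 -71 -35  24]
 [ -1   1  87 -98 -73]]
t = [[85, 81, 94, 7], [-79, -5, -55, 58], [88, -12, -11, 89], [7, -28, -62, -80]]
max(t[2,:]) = 89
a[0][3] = 99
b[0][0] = -13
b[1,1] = -58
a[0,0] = 53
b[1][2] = 73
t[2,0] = 88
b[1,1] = -58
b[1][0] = -77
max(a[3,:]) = 87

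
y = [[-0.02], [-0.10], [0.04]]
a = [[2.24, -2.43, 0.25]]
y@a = [[-0.04,  0.05,  -0.0], [-0.22,  0.24,  -0.02], [0.09,  -0.1,  0.01]]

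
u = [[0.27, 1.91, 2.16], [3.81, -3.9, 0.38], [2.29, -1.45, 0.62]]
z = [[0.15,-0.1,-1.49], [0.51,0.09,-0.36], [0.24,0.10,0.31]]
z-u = [[-0.12, -2.01, -3.65], [-3.30, 3.99, -0.74], [-2.05, 1.55, -0.31]]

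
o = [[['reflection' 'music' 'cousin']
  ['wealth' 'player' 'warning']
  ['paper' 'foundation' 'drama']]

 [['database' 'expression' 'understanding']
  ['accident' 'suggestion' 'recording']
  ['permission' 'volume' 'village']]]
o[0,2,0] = 'paper'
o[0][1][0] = 'wealth'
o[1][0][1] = 'expression'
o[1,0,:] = ['database', 'expression', 'understanding']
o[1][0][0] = 'database'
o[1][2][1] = 'volume'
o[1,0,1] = 'expression'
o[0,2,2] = 'drama'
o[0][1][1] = 'player'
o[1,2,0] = 'permission'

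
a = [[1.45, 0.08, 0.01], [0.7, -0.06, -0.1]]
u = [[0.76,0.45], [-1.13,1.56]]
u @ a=[[1.42, 0.03, -0.04],[-0.55, -0.18, -0.17]]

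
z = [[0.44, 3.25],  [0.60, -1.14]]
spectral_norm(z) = 3.45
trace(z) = -0.70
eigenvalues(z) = [1.25, -1.95]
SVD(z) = [[-0.95,0.32], [0.32,0.95]] @ diag([3.4512461327028006, 0.7103521179696507]) @ [[-0.07, -1.0],[1.00, -0.07]]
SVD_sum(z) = [[0.21, 3.26], [-0.07, -1.1]] + [[0.23, -0.01], [0.67, -0.04]]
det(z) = -2.45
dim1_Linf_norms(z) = [3.25, 1.14]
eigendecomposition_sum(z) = [[0.94, 1.27], [0.23, 0.32]] + [[-0.50, 1.98], [0.37, -1.46]]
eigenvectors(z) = [[0.97, -0.81], [0.24, 0.59]]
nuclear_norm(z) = 4.16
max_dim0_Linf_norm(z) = 3.25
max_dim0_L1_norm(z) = 4.39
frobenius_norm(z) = 3.52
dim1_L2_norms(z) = [3.28, 1.29]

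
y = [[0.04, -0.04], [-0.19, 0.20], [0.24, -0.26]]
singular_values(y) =[0.45, 0.0]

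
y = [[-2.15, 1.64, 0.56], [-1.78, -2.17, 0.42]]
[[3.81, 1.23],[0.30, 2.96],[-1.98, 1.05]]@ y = [[-10.38, 3.58, 2.65], [-5.91, -5.93, 1.41], [2.39, -5.53, -0.67]]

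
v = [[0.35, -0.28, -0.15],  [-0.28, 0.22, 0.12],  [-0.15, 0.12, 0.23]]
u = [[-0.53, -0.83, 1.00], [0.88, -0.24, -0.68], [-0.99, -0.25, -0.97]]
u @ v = [[-0.1, 0.09, 0.21], [0.48, -0.38, -0.32], [-0.13, 0.11, -0.1]]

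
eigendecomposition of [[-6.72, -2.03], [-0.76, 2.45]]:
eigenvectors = [[-1.0, 0.21],[-0.08, -0.98]]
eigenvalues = [-6.89, 2.62]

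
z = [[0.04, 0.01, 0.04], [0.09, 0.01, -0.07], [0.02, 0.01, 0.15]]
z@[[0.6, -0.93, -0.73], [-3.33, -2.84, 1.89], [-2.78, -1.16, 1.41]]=[[-0.12, -0.11, 0.05], [0.22, -0.03, -0.15], [-0.44, -0.22, 0.22]]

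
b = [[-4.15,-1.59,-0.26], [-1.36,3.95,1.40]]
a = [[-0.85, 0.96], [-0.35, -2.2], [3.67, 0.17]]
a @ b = [[2.22,5.14,1.56], [4.44,-8.13,-2.99], [-15.46,-5.16,-0.72]]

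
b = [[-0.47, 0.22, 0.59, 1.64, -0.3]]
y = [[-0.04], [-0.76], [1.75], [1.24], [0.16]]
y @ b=[[0.02, -0.01, -0.02, -0.07, 0.01], [0.36, -0.17, -0.45, -1.25, 0.23], [-0.82, 0.38, 1.03, 2.87, -0.52], [-0.58, 0.27, 0.73, 2.03, -0.37], [-0.08, 0.04, 0.09, 0.26, -0.05]]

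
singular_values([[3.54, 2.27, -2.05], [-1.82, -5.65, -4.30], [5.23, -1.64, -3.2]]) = [7.9, 7.13, 1.63]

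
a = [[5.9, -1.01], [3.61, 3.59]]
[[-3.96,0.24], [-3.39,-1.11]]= a@[[-0.71,-0.01], [-0.23,-0.3]]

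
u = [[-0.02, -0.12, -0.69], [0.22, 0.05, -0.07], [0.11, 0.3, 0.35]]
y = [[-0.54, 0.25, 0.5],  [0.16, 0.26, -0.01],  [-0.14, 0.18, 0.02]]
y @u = [[0.12, 0.23, 0.53],[0.05, -0.01, -0.13],[0.04, 0.03, 0.09]]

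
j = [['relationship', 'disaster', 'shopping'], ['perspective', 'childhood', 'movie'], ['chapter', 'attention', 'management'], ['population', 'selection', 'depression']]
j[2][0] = 'chapter'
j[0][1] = 'disaster'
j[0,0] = 'relationship'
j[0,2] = 'shopping'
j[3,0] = 'population'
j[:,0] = ['relationship', 'perspective', 'chapter', 'population']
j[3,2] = 'depression'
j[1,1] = 'childhood'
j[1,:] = ['perspective', 'childhood', 'movie']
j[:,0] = ['relationship', 'perspective', 'chapter', 'population']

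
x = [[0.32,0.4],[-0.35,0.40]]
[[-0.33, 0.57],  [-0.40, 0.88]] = x @ [[0.11, -0.47], [-0.91, 1.80]]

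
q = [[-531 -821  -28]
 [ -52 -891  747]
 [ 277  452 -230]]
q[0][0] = -531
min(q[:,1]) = -891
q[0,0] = -531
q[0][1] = -821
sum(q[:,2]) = 489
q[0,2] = -28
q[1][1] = -891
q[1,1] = -891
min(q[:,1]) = -891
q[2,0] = 277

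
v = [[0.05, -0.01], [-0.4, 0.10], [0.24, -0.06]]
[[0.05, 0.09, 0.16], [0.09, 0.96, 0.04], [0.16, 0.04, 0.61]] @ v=[[0.0, -0.0], [-0.37, 0.09], [0.14, -0.03]]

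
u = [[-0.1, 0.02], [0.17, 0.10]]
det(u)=-0.013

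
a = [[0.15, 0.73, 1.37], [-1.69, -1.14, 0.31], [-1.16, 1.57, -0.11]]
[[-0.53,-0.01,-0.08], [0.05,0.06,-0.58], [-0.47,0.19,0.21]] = a@[[0.09, -0.08, 0.15], [-0.25, 0.06, 0.23], [-0.26, -0.03, -0.20]]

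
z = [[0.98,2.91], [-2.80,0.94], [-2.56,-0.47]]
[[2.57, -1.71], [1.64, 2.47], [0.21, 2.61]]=z @ [[-0.26, -0.97], [0.97, -0.26]]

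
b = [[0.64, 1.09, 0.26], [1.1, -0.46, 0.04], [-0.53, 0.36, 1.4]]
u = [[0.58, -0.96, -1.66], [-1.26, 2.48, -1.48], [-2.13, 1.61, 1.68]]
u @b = [[0.19, 0.48, -2.21], [2.71, -3.05, -2.3], [-0.48, -2.46, 1.86]]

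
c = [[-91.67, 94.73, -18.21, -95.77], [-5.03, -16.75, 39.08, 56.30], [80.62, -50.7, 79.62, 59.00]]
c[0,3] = -95.77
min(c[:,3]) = -95.77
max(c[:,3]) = 59.0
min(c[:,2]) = -18.21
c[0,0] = -91.67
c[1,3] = 56.3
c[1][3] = 56.3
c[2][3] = 59.0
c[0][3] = -95.77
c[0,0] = -91.67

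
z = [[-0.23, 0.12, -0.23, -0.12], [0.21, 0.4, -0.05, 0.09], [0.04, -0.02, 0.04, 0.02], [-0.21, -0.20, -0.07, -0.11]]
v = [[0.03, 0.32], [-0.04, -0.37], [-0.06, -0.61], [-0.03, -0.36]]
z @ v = [[0.01, 0.07], [-0.01, -0.08], [-0.0, -0.01], [0.01, 0.09]]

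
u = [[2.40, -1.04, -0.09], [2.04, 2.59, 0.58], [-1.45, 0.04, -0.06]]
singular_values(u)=[3.68, 2.57, 0.0]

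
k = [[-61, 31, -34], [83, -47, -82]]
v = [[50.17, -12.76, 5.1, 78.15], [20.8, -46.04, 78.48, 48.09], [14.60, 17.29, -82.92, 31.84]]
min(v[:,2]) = -82.92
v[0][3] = 78.15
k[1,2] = -82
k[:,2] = [-34, -82]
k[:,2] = [-34, -82]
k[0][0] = -61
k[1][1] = -47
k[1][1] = -47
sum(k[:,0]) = 22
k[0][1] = 31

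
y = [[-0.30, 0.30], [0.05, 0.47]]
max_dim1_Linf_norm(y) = 0.47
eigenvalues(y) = [-0.32, 0.49]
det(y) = -0.16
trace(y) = 0.17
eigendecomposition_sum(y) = [[-0.31, 0.12], [0.02, -0.01]] + [[0.01,0.18], [0.03,0.48]]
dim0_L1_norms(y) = [0.35, 0.77]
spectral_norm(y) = 0.57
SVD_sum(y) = [[-0.10,0.36], [-0.12,0.42]] + [[-0.2, -0.06], [0.17, 0.05]]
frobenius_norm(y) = 0.64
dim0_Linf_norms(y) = [0.3, 0.47]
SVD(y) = [[0.64, 0.76],[0.76, -0.64]] @ diag([0.5740687736541197, 0.27174444449750024]) @ [[-0.27, 0.96], [-0.96, -0.27]]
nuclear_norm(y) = 0.85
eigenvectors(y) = [[-1.00, -0.36], [0.06, -0.93]]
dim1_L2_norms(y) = [0.42, 0.47]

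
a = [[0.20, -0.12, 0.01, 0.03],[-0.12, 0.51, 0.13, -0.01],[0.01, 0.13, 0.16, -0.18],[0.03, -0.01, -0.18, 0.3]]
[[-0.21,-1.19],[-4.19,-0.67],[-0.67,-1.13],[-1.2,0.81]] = a @ [[-5.94, -6.82], [-9.37, -1.72], [-1.3, -4.67], [-4.51, 0.52]]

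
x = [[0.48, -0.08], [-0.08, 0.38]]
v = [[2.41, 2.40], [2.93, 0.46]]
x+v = [[2.89, 2.32], [2.85, 0.84]]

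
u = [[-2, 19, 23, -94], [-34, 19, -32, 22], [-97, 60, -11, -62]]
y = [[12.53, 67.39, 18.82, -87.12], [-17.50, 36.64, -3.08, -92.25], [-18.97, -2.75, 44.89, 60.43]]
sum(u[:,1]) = 98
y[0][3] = -87.12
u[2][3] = -62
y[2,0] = -18.97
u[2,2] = -11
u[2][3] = -62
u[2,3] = -62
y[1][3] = -92.25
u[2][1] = 60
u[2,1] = 60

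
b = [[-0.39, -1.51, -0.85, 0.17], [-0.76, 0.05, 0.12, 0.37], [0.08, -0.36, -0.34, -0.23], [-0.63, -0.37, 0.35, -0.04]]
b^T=[[-0.39, -0.76, 0.08, -0.63], [-1.51, 0.05, -0.36, -0.37], [-0.85, 0.12, -0.34, 0.35], [0.17, 0.37, -0.23, -0.04]]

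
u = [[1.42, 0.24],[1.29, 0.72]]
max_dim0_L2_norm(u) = 1.92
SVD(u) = [[-0.7, -0.72], [-0.72, 0.70]] @ diag([2.03312172357887, 0.35059386348263993]) @ [[-0.94,-0.34], [-0.34,0.94]]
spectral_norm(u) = 2.03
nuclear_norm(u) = 2.38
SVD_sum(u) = [[1.34, 0.48],[1.37, 0.49]] + [[0.08,-0.24],  [-0.08,0.23]]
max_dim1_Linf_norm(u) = 1.42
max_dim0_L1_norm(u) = 2.71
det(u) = 0.71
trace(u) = 2.14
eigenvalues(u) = [1.73, 0.41]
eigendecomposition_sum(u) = [[1.32, 0.32], [1.69, 0.4]] + [[0.1, -0.08], [-0.4, 0.32]]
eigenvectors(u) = [[0.62, -0.23], [0.79, 0.97]]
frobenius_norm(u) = 2.06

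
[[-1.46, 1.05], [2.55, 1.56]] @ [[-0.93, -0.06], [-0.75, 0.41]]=[[0.57, 0.52], [-3.54, 0.49]]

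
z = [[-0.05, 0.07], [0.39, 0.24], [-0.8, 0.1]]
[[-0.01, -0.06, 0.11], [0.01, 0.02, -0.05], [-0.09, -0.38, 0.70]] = z@[[0.1, 0.4, -0.75], [-0.14, -0.55, 1.03]]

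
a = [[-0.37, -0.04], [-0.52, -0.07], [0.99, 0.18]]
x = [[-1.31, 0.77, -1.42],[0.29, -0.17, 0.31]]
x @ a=[[-1.32, -0.26], [0.29, 0.06]]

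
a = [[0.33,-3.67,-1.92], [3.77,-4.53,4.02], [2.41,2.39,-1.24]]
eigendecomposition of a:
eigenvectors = [[0.70+0.00j, (0.7-0j), (-0.29+0j)], [0.07-0.48j, (0.07+0.48j), (-0.78+0j)], [(-0.1-0.51j), -0.10+0.51j, (0.55+0j)]]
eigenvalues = [(0.25+3.93j), (0.25-3.93j), (-5.94+0j)]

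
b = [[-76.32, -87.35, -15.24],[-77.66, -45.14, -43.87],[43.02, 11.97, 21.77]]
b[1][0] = -77.66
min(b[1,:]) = -77.66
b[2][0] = 43.02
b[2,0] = 43.02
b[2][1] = 11.97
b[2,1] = 11.97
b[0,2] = -15.24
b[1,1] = -45.14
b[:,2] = [-15.24, -43.87, 21.77]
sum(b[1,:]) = -166.67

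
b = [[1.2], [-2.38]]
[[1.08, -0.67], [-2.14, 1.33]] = b @[[0.9, -0.56]]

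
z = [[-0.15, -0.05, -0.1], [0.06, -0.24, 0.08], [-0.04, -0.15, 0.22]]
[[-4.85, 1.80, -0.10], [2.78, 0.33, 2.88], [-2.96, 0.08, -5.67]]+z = [[-5.0, 1.75, -0.20], [2.84, 0.09, 2.96], [-3.00, -0.07, -5.45]]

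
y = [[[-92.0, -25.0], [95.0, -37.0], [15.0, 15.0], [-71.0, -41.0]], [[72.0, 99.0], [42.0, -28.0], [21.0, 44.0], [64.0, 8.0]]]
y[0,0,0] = -92.0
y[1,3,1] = 8.0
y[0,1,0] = 95.0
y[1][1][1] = -28.0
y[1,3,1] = 8.0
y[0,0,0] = -92.0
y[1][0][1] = 99.0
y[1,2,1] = 44.0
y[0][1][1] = -37.0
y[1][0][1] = 99.0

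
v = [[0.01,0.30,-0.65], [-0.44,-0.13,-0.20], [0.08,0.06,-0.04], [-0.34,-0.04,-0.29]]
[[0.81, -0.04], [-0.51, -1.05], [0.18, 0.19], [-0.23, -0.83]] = v @ [[2.66, 1.52], [-1.89, 1.62], [-2.07, 0.84]]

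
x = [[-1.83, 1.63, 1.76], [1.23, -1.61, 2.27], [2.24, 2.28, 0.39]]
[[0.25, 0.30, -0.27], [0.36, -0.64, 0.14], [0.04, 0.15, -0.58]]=x @ [[0.00, -0.10, -0.06],[-0.01, 0.18, -0.19],[0.15, -0.1, -0.04]]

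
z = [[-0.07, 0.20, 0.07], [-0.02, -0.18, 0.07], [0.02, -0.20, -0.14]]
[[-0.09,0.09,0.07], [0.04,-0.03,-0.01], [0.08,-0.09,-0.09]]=z@[[0.42, -0.31, -0.05], [-0.31, 0.29, 0.19], [-0.05, 0.19, 0.39]]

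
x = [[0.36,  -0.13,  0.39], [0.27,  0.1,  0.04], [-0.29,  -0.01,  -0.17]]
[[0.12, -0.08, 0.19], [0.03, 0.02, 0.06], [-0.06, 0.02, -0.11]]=x @ [[0.11, -0.09, 0.17], [-0.09, 0.42, 0.02], [0.17, 0.02, 0.33]]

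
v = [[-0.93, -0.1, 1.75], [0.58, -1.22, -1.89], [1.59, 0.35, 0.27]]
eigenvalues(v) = [(1.34+0j), (-1.61+0.46j), (-1.61-0.46j)]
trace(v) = -1.88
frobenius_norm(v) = 3.47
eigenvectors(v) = [[0.57+0.00j, (0.28-0.22j), (0.28+0.22j)], [-0.40+0.00j, -0.92+0.00j, (-0.92-0j)], [(0.72+0j), (-0.1+0.16j), -0.10-0.16j]]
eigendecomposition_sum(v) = [[(0.51+0j), 0.08+0.00j, (0.7+0j)], [-0.36+0.00j, (-0.05+0j), (-0.49+0j)], [(0.64+0j), (0.1+0j), 0.88+0.00j]] + [[-0.72-0.63j, (-0.09-0.48j), 0.52+0.24j], [0.47+2.45j, (-0.58+1.12j), -0.70-1.32j], [(0.47+0.2j), 0.13+0.23j, -0.31-0.03j]] + [[(-0.72+0.63j), -0.09+0.48j, (0.52-0.24j)], [(0.47-2.45j), (-0.58-1.12j), -0.70+1.32j], [0.47-0.20j, 0.13-0.23j, (-0.31+0.03j)]]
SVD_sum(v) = [[-0.78, 0.53, 1.62],  [0.92, -0.63, -1.92],  [0.14, -0.09, -0.28]] + [[-0.31, -0.15, -0.10], [-0.47, -0.23, -0.15], [1.38, 0.67, 0.44]] + [[0.16, -0.48, 0.23], [0.12, -0.37, 0.18], [0.08, -0.23, 0.11]]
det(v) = 3.76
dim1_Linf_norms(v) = [1.75, 1.89, 1.59]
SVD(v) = [[-0.64, -0.21, 0.74], [0.76, -0.31, 0.57], [0.11, 0.93, 0.36]] @ diag([2.9217534980247093, 1.721356109502811, 0.7470539746616144]) @ [[0.42, -0.28, -0.86], [0.86, 0.42, 0.28], [0.29, -0.86, 0.42]]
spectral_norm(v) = 2.92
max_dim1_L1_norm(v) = 3.69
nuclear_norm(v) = 5.39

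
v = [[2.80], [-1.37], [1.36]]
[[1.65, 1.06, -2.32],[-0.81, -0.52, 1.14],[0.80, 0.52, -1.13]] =v @ [[0.59, 0.38, -0.83]]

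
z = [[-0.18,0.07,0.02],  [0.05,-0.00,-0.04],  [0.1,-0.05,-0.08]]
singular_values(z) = [0.24, 0.06, 0.02]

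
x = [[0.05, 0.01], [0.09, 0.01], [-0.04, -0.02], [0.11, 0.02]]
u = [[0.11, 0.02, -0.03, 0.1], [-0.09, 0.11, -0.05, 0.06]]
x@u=[[0.0, 0.0, -0.0, 0.01],  [0.01, 0.00, -0.0, 0.01],  [-0.00, -0.00, 0.0, -0.01],  [0.01, 0.00, -0.00, 0.01]]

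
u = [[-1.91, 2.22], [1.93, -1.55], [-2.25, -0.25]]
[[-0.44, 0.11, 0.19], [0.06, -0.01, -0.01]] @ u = [[0.63, -1.19], [-0.11, 0.15]]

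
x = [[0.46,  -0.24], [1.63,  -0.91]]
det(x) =-0.027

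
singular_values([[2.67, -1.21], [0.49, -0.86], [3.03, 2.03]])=[4.14, 2.4]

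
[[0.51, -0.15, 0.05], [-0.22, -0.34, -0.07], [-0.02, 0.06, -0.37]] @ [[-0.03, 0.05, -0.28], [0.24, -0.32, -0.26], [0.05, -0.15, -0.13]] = [[-0.05, 0.07, -0.11], [-0.08, 0.11, 0.16], [-0.00, 0.04, 0.04]]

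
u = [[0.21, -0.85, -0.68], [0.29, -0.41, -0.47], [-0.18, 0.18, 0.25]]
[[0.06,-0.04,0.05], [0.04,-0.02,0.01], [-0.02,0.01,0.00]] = u @ [[0.01, 0.01, -0.07], [-0.05, 0.07, -0.12], [-0.03, -0.02, 0.05]]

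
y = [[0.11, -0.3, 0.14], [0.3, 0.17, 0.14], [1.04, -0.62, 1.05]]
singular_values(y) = [1.64, 0.36, 0.05]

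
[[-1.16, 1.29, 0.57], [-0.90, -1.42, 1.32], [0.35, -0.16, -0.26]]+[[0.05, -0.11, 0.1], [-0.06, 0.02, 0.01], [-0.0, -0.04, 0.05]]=[[-1.11, 1.18, 0.67], [-0.96, -1.40, 1.33], [0.35, -0.20, -0.21]]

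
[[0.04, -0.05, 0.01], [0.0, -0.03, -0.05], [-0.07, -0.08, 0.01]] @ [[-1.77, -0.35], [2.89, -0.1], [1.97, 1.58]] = [[-0.2,0.01], [-0.19,-0.08], [-0.09,0.05]]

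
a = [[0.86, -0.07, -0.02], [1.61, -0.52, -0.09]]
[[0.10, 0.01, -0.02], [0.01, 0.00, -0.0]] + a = [[0.96, -0.06, -0.04], [1.62, -0.52, -0.09]]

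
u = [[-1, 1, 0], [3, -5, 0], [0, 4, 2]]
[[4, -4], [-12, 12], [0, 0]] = u @ [[-4, 4], [0, 0], [0, 0]]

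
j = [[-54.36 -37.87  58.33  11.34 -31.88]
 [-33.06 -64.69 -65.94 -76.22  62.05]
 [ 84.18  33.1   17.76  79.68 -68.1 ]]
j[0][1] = -37.87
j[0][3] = 11.34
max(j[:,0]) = 84.18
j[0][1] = -37.87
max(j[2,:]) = 84.18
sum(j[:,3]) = 14.800000000000011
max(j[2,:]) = 84.18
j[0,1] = -37.87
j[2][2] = 17.76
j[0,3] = 11.34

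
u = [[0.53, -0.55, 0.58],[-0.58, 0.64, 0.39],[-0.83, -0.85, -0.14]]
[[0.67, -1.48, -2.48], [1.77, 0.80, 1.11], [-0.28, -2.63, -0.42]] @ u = [[3.27, 0.79, 0.16], [-0.45, -1.4, 1.18], [1.73, -1.17, -1.13]]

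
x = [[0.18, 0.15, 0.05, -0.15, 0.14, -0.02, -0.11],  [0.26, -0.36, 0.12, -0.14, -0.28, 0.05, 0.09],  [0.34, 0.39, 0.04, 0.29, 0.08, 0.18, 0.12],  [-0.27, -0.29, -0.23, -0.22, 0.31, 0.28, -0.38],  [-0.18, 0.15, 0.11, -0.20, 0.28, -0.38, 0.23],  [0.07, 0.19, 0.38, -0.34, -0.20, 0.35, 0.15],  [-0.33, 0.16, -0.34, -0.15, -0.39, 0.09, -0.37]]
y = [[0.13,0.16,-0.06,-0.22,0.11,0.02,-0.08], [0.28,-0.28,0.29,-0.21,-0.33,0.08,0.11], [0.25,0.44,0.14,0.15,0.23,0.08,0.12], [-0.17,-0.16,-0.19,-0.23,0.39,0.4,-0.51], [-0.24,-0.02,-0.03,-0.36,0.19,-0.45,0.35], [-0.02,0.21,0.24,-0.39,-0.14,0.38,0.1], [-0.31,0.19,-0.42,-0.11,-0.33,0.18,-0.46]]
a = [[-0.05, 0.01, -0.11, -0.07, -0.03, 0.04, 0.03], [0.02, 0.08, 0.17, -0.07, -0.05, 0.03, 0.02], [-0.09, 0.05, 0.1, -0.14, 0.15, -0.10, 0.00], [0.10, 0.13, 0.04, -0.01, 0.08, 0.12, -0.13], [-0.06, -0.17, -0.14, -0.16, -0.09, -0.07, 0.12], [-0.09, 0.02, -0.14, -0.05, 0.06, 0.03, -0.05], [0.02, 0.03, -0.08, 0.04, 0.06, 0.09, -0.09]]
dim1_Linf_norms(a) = [0.11, 0.17, 0.15, 0.13, 0.17, 0.14, 0.09]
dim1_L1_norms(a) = [0.34, 0.44, 0.63, 0.61, 0.81, 0.44, 0.41]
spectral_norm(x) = 1.00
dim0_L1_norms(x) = [1.63, 1.69, 1.27, 1.49, 1.68, 1.35, 1.45]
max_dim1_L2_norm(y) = 0.85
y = x + a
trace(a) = -0.03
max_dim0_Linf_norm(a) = 0.17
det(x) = -0.00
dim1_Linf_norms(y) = [0.22, 0.33, 0.44, 0.51, 0.45, 0.39, 0.46]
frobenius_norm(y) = 1.81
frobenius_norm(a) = 0.61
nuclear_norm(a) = 1.30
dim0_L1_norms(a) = [0.43, 0.49, 0.78, 0.54, 0.52, 0.48, 0.44]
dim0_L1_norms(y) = [1.4, 1.46, 1.37, 1.67, 1.72, 1.59, 1.73]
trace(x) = -0.10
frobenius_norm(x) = 1.69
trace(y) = -0.13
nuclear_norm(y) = 4.19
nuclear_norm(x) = 4.01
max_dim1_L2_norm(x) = 0.76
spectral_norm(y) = 1.09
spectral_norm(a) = 0.42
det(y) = 0.00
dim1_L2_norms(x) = [0.33, 0.57, 0.64, 0.76, 0.62, 0.7, 0.75]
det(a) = -0.00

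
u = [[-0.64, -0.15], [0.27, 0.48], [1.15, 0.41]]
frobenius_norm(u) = 1.49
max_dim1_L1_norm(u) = 1.56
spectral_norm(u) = 1.45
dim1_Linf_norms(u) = [0.64, 0.48, 1.15]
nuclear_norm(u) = 1.81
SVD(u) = [[-0.45, -0.30], [0.30, -0.94], [0.84, 0.18]] @ diag([1.4474973747066804, 0.36159556166699286]) @ [[0.92, 0.38], [0.38, -0.92]]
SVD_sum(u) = [[-0.6, -0.25], [0.40, 0.17], [1.13, 0.47]] + [[-0.04, 0.1], [-0.13, 0.31], [0.02, -0.06]]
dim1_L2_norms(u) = [0.66, 0.55, 1.22]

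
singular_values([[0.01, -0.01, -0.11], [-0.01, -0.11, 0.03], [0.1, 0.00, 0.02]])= [0.12, 0.11, 0.1]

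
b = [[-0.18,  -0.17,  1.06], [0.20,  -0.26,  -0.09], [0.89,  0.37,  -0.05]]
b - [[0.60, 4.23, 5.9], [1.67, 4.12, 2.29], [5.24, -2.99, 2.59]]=[[-0.78, -4.4, -4.84], [-1.47, -4.38, -2.38], [-4.35, 3.36, -2.64]]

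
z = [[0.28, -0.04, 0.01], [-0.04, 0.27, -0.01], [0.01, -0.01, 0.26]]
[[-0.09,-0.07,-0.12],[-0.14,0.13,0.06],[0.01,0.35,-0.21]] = z @[[-0.42,-0.24,-0.38],[-0.57,0.48,0.12],[0.04,1.36,-0.77]]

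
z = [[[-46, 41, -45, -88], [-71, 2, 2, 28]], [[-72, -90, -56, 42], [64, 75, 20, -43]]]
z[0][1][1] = 2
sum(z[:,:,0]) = -125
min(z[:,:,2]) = -56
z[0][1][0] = -71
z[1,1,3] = -43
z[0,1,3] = 28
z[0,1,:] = [-71, 2, 2, 28]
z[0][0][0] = -46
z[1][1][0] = 64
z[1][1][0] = 64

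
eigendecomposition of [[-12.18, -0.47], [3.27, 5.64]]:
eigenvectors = [[-0.98, 0.03], [0.18, -1.0]]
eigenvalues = [-12.09, 5.55]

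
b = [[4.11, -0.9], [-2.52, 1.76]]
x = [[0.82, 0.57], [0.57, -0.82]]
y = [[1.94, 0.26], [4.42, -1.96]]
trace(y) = -0.02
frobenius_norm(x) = 1.41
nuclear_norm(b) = 6.09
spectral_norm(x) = 1.00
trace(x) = 0.00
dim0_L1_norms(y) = [6.36, 2.22]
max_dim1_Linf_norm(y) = 4.42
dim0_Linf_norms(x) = [0.82, 0.82]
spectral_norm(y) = 5.13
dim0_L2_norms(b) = [4.82, 1.98]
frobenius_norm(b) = 5.21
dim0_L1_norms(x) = [1.39, 1.39]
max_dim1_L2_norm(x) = 1.0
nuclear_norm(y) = 6.09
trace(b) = 5.87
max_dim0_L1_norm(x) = 1.39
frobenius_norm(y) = 5.22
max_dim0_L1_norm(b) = 6.63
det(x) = -1.00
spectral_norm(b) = 5.12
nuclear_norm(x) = 2.00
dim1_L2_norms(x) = [1.0, 1.0]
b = x @ y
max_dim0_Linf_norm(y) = 4.42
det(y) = -4.95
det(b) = 4.97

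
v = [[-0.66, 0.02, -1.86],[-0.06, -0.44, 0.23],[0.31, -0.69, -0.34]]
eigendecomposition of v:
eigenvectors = [[(0.89+0j), 0.89-0.00j, (0.92+0j)], [-0.11+0.09j, -0.11-0.09j, (0.4+0j)], [-0.12-0.41j, -0.12+0.41j, (-0.03+0j)]]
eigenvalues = [(-0.42+0.85j), (-0.42-0.85j), (-0.59+0j)]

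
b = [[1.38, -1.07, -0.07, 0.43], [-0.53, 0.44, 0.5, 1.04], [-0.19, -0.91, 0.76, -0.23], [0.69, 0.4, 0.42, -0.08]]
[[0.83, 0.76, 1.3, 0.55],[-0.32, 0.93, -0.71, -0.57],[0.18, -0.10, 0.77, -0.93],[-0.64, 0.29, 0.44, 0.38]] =b@[[-0.09, 0.32, 0.65, 0.69], [-0.75, 0.05, -0.54, 0.39], [-0.61, 0.28, 0.43, -0.61], [0.26, 0.90, -0.33, -0.07]]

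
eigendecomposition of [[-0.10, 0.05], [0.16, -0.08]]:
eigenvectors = [[-0.53,  -0.45], [0.85,  -0.89]]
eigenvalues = [-0.18, -0.0]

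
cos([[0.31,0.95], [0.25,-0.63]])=[[0.84, 0.14], [0.04, 0.70]]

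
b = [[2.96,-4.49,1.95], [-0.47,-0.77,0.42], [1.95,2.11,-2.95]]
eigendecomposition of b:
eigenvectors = [[-0.96, 0.36, 0.32], [0.08, 0.17, 0.58], [-0.25, -0.92, 0.75]]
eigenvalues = [3.82, -4.1, -0.49]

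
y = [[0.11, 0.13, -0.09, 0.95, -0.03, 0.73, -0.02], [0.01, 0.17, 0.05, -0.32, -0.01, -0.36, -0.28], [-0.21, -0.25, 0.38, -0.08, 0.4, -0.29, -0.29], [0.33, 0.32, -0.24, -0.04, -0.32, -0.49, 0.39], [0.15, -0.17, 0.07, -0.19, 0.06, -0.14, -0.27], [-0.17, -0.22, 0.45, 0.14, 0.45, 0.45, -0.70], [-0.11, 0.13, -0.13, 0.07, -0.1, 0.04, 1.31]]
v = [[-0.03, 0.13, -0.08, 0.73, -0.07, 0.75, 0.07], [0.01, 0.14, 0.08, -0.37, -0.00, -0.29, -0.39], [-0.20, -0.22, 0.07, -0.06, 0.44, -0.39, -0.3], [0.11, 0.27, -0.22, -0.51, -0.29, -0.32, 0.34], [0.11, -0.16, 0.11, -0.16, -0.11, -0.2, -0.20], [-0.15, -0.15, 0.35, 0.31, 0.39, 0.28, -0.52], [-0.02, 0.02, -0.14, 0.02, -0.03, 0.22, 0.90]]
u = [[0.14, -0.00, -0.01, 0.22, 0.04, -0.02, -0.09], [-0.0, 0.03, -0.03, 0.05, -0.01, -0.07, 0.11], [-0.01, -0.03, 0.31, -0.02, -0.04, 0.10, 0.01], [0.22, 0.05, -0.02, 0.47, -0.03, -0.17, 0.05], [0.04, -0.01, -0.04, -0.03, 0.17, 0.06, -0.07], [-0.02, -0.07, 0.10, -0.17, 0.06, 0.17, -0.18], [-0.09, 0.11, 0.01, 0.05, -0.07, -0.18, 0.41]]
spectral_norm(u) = 0.70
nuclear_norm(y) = 4.93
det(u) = 0.00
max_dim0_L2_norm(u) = 0.55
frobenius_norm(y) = 2.52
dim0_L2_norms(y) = [0.48, 0.55, 0.66, 1.04, 0.69, 1.1, 1.61]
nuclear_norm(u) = 1.72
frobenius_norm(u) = 0.94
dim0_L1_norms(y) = [1.09, 1.39, 1.41, 1.79, 1.37, 2.5, 3.26]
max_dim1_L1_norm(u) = 1.01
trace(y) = 2.44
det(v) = 0.00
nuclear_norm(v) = 4.03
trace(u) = 1.70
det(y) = -0.00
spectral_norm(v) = 1.44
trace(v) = 0.74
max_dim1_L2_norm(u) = 0.55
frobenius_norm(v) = 2.14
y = v + u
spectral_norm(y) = 1.82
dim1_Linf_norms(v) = [0.75, 0.39, 0.44, 0.51, 0.2, 0.52, 0.9]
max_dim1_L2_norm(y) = 1.33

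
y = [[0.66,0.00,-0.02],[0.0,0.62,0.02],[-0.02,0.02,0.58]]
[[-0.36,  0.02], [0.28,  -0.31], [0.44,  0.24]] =y @ [[-0.53,0.04], [0.43,-0.52], [0.73,0.43]]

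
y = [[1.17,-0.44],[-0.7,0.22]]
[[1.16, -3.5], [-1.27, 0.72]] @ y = [[3.81, -1.28],  [-1.99, 0.72]]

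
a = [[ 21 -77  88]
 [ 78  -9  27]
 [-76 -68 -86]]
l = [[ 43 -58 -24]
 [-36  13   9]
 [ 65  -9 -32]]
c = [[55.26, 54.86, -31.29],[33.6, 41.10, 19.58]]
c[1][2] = 19.58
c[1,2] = 19.58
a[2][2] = -86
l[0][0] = 43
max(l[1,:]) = 13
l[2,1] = -9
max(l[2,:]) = 65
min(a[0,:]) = -77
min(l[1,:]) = -36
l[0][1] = -58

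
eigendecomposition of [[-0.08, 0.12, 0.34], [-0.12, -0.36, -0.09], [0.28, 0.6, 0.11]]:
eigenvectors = [[0.64, 0.72, -0.89], [0.31, -0.27, 0.45], [-0.71, 0.64, -0.1]]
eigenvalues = [-0.4, 0.17, -0.1]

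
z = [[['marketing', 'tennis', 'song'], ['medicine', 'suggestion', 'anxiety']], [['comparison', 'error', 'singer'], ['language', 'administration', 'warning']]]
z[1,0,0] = 'comparison'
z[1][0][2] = 'singer'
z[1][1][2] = 'warning'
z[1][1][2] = 'warning'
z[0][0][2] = 'song'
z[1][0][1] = 'error'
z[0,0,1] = 'tennis'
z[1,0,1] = 'error'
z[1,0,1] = 'error'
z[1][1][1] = 'administration'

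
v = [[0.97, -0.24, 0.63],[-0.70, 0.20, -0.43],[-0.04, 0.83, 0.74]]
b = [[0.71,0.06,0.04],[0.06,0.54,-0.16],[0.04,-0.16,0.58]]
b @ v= [[0.65, -0.13, 0.45], [-0.31, -0.04, -0.31], [0.13, 0.44, 0.52]]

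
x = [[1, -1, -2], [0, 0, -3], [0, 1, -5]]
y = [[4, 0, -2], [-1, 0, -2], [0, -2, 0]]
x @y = [[5, 4, 0], [0, 6, 0], [-1, 10, -2]]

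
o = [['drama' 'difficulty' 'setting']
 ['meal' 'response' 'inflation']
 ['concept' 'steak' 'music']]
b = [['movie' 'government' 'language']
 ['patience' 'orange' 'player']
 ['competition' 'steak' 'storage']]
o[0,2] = 'setting'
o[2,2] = 'music'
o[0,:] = ['drama', 'difficulty', 'setting']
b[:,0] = ['movie', 'patience', 'competition']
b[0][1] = 'government'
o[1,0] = 'meal'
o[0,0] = 'drama'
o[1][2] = 'inflation'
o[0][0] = 'drama'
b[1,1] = 'orange'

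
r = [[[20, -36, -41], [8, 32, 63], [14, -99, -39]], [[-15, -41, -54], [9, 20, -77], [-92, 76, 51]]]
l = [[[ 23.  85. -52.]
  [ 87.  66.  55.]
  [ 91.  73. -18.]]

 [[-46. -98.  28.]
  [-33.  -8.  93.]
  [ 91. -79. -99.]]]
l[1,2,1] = -79.0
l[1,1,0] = -33.0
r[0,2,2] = -39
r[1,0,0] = -15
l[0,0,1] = 85.0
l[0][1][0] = 87.0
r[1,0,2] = -54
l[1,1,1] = -8.0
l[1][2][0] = 91.0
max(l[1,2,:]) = 91.0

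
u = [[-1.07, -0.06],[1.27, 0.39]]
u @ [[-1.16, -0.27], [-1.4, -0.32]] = [[1.33, 0.31], [-2.02, -0.47]]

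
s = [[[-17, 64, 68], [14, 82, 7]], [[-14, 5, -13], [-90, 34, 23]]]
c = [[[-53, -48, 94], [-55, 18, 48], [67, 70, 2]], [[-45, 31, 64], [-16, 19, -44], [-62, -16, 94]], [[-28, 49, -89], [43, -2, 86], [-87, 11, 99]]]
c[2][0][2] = -89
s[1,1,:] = [-90, 34, 23]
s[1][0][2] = -13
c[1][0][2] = 64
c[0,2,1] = 70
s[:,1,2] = [7, 23]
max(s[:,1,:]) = 82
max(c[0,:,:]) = 94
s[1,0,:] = [-14, 5, -13]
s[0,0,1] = 64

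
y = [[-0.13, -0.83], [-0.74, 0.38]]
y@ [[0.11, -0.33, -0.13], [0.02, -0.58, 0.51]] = [[-0.03, 0.52, -0.41], [-0.07, 0.02, 0.29]]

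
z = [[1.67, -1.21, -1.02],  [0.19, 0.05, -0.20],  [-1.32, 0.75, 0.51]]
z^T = [[1.67,0.19,-1.32], [-1.21,0.05,0.75], [-1.02,-0.2,0.51]]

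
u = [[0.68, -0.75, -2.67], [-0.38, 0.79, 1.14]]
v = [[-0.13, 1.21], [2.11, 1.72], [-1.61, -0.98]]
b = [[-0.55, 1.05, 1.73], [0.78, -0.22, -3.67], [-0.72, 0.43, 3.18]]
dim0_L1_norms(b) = [2.05, 1.7, 8.58]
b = v @ u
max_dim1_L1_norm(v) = 3.83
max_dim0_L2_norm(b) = 5.16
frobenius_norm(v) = 3.53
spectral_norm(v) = 3.37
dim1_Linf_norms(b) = [1.73, 3.67, 3.18]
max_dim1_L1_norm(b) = 4.67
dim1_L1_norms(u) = [4.1, 2.31]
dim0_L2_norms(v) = [2.66, 2.32]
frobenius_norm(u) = 3.20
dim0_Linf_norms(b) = [0.78, 1.05, 3.67]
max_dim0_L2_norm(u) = 2.9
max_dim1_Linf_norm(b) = 3.67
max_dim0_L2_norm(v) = 2.66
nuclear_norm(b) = 6.21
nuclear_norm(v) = 4.42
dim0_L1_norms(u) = [1.06, 1.54, 3.81]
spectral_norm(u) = 3.17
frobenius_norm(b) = 5.42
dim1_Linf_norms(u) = [2.67, 1.14]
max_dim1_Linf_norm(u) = 2.67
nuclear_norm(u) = 3.58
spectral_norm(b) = 5.35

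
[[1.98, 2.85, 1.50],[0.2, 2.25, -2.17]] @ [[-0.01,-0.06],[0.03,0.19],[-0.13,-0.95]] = [[-0.13,-1.00], [0.35,2.48]]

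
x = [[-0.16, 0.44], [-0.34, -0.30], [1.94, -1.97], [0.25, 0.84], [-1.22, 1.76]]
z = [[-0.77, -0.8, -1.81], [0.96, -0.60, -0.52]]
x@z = [[0.55, -0.14, 0.06], [-0.03, 0.45, 0.77], [-3.38, -0.37, -2.49], [0.61, -0.7, -0.89], [2.63, -0.08, 1.29]]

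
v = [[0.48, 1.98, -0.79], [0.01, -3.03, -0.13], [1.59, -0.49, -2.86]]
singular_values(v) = [3.65, 3.4, 0.0]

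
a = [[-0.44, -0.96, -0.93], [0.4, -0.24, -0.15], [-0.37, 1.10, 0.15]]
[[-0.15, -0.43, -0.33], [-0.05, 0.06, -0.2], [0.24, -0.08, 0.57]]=a @ [[-0.02, 0.27, -0.23], [0.22, -0.03, 0.44], [-0.06, 0.37, 0.01]]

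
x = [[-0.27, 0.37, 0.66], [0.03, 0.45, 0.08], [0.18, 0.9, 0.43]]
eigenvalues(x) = [-0.41, 0.81, 0.21]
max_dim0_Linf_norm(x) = 0.9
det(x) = -0.07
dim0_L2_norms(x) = [0.33, 1.07, 0.79]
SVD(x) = [[0.53, -0.84, -0.10], [0.33, 0.32, -0.89], [0.78, 0.44, 0.45]] @ diag([1.2667704274054286, 0.5167560714911655, 0.1037103988425721]) @ [[0.00, 0.83, 0.56], [0.61, 0.44, -0.66], [0.79, -0.35, 0.5]]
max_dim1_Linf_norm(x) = 0.9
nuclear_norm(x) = 1.89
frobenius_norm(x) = 1.37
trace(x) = 0.61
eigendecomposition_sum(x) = [[-0.35,-0.16,0.29], [0.01,0.0,-0.0], [0.07,0.03,-0.06]] + [[0.07, 0.81, 0.29], [0.03, 0.32, 0.12], [0.1, 1.15, 0.42]] + [[0.01, -0.28, 0.07], [-0.0, 0.13, -0.03], [0.01, -0.28, 0.07]]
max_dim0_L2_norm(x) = 1.07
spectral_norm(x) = 1.27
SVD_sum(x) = [[0.00, 0.56, 0.38], [0.0, 0.34, 0.23], [0.0, 0.82, 0.56]] + [[-0.26, -0.19, 0.28], [0.10, 0.07, -0.11], [0.14, 0.10, -0.15]] + [[-0.01, 0.00, -0.01], [-0.07, 0.03, -0.05], [0.04, -0.02, 0.02]]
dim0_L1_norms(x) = [0.48, 1.72, 1.17]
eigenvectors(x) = [[0.98, -0.56, 0.68], [-0.02, -0.22, -0.30], [-0.19, -0.8, 0.66]]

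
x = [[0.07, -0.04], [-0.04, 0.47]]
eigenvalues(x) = [0.07, 0.47]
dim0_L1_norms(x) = [0.11, 0.51]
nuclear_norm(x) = 0.54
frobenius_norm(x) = 0.48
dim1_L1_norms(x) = [0.11, 0.51]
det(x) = 0.03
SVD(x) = [[-0.10, 1.0],[1.00, 0.10]] @ diag([0.4739607805437114, 0.06603921945628861]) @ [[-0.1, 1.0], [1.00, 0.10]]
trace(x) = 0.54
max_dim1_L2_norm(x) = 0.47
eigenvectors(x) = [[-1.0, 0.10], [-0.10, -1.00]]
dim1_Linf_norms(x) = [0.07, 0.47]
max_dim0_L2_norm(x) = 0.47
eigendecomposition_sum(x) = [[0.07, 0.01], [0.01, 0.0]] + [[0.00, -0.05],[-0.05, 0.47]]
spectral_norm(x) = 0.47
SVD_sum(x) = [[0.00, -0.05], [-0.05, 0.47]] + [[0.07, 0.01], [0.01, 0.0]]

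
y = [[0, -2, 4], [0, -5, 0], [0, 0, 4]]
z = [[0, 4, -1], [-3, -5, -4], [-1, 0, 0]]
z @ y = [[0, -20, -4], [0, 31, -28], [0, 2, -4]]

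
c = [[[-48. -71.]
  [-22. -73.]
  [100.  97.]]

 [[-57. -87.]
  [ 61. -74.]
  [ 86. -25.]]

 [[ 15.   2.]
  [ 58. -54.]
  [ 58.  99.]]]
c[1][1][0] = 61.0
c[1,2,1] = -25.0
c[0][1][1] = -73.0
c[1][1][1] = -74.0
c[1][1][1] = -74.0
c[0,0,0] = -48.0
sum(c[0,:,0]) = 30.0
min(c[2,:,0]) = 15.0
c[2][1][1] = -54.0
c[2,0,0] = 15.0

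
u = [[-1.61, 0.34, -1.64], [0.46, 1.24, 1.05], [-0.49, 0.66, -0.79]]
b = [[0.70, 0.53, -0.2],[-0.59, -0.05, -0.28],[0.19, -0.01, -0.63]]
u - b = [[-2.31, -0.19, -1.44], [1.05, 1.29, 1.33], [-0.68, 0.67, -0.16]]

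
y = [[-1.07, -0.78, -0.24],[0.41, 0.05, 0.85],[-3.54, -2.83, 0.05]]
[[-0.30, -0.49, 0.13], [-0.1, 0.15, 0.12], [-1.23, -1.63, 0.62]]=y@[[0.35, -0.01, -0.29], [-0.01, 0.59, 0.15], [-0.29, 0.15, 0.27]]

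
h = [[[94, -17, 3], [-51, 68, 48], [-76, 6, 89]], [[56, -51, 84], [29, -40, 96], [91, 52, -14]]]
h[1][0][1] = -51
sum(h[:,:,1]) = 18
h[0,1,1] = 68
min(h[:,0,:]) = -51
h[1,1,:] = [29, -40, 96]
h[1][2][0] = 91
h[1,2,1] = 52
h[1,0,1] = -51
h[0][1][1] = 68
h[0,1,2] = 48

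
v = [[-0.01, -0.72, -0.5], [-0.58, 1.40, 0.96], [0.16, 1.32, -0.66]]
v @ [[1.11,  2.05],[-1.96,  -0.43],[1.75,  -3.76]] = [[0.53, 2.17], [-1.71, -5.40], [-3.56, 2.24]]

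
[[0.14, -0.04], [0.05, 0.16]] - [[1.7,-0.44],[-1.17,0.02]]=[[-1.56, 0.40], [1.22, 0.14]]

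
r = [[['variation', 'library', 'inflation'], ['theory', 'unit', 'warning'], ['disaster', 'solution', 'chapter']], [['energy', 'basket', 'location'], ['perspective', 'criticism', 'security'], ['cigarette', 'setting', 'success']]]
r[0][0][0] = 'variation'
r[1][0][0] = 'energy'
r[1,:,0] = ['energy', 'perspective', 'cigarette']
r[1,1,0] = 'perspective'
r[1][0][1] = 'basket'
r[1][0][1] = 'basket'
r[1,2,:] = ['cigarette', 'setting', 'success']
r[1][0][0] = 'energy'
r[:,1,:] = [['theory', 'unit', 'warning'], ['perspective', 'criticism', 'security']]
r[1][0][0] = 'energy'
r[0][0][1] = 'library'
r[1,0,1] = 'basket'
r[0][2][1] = 'solution'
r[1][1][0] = 'perspective'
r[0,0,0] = 'variation'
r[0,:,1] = ['library', 'unit', 'solution']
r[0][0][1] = 'library'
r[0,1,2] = 'warning'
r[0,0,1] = 'library'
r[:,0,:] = [['variation', 'library', 'inflation'], ['energy', 'basket', 'location']]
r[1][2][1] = 'setting'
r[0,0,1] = 'library'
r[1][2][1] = 'setting'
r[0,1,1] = 'unit'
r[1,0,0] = 'energy'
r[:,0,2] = ['inflation', 'location']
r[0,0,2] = 'inflation'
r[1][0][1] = 'basket'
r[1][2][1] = 'setting'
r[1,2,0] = 'cigarette'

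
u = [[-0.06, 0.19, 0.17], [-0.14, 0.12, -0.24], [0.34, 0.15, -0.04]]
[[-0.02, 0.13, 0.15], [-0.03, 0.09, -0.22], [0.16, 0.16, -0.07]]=u@[[0.42, 0.12, -0.08], [0.12, 0.79, -0.06], [-0.08, -0.06, 0.95]]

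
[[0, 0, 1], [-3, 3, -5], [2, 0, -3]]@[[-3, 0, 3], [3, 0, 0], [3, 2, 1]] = [[3, 2, 1], [3, -10, -14], [-15, -6, 3]]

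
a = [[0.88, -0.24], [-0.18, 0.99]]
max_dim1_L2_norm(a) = 1.01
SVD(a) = [[-0.62, 0.78], [0.78, 0.62]] @ diag([1.1525640930787968, 0.7183982261569487]) @ [[-0.6, 0.80], [0.80, 0.60]]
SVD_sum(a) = [[0.43,-0.58],[-0.54,0.72]] + [[0.45, 0.34],[0.36, 0.27]]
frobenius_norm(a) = 1.36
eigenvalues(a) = [0.72, 1.15]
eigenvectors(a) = [[-0.83,0.66], [-0.55,-0.75]]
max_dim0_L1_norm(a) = 1.23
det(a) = 0.83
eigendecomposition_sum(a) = [[0.45, 0.4], [0.3, 0.27]] + [[0.43,-0.64],[-0.48,0.72]]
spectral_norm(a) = 1.15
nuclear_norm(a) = 1.87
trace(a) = 1.87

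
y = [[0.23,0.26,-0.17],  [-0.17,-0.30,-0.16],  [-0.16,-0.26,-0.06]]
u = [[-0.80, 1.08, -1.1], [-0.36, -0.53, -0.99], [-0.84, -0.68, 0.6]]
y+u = [[-0.57, 1.34, -1.27], [-0.53, -0.83, -1.15], [-1.0, -0.94, 0.54]]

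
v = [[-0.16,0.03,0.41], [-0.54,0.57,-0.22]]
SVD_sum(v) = [[-0.02, 0.02, -0.01], [-0.54, 0.57, -0.21]] + [[-0.14, 0.01, 0.42], [0.0, -0.0, -0.01]]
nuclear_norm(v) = 1.26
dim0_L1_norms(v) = [0.7, 0.6, 0.63]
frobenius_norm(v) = 0.93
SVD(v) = [[0.03, 1.00], [1.0, -0.03]] @ diag([0.8156444208734825, 0.4407087231924971]) @ [[-0.67,0.70,-0.26], [-0.33,0.03,0.94]]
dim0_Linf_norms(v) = [0.54, 0.57, 0.41]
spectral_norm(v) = 0.82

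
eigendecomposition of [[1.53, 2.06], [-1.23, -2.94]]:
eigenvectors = [[0.95,-0.48],  [-0.31,0.88]]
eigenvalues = [0.86, -2.27]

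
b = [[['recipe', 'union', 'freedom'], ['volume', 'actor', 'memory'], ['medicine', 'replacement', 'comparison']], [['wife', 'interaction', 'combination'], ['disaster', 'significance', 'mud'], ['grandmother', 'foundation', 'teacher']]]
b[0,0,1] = 'union'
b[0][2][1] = 'replacement'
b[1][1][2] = 'mud'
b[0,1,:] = ['volume', 'actor', 'memory']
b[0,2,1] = 'replacement'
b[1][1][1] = 'significance'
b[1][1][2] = 'mud'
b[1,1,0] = 'disaster'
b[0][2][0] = 'medicine'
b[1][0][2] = 'combination'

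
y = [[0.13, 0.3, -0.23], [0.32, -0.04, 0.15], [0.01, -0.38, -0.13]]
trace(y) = -0.04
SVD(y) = [[0.7, -0.05, 0.71], [-0.02, 1.0, 0.09], [-0.71, -0.08, 0.70]] @ diag([0.49342143248032594, 0.3561018325012328, 0.27825667082448735]) @ [[0.16, 0.98, -0.15],[0.88, -0.07, 0.48],[0.46, -0.20, -0.87]]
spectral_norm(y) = 0.49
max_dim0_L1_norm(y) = 0.72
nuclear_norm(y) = 1.13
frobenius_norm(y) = 0.67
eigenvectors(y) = [[-0.81+0.00j, (-0.01+0.43j), -0.01-0.43j], [(-0.48+0j), 0.17-0.51j, (0.17+0.51j)], [(0.33+0j), (0.73+0j), (0.73-0j)]]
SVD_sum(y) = [[0.05, 0.34, -0.05], [-0.00, -0.01, 0.0], [-0.05, -0.34, 0.05]] + [[-0.01, 0.00, -0.01], [0.31, -0.02, 0.17], [-0.02, 0.0, -0.01]] + [[0.09,  -0.04,  -0.17],[0.01,  -0.0,  -0.02],[0.09,  -0.04,  -0.17]]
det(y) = 0.05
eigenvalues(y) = [(0.4+0j), (-0.22+0.27j), (-0.22-0.27j)]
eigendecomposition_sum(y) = [[0.25-0.00j, (0.22-0j), -0.05-0.00j], [(0.15-0j), 0.13-0.00j, (-0.03-0j)], [-0.10+0.00j, (-0.09+0j), (0.02+0j)]] + [[-0.06+0.03j, (0.04-0.09j), -0.09-0.05j], [0.09-0.01j, -0.08+0.09j, 0.09+0.09j], [(0.06+0.1j), -0.15-0.07j, (-0.07+0.15j)]] + [[-0.06-0.03j, 0.04+0.09j, -0.09+0.05j], [(0.09+0.01j), -0.08-0.09j, 0.09-0.09j], [0.06-0.10j, (-0.15+0.07j), (-0.07-0.15j)]]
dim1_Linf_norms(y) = [0.3, 0.32, 0.38]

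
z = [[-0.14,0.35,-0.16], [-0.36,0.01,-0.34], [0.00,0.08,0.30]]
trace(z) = 0.17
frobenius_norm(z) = 0.71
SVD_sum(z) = [[-0.18, 0.08, -0.22], [-0.28, 0.12, -0.36], [0.12, -0.05, 0.16]] + [[-0.01,0.26,0.10], [0.0,-0.09,-0.03], [-0.01,0.17,0.06]] + [[0.05, 0.01, -0.03], [-0.08, -0.02, 0.05], [-0.12, -0.03, 0.08]]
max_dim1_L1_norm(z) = 0.71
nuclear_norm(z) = 1.13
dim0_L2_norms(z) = [0.39, 0.36, 0.48]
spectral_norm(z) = 0.60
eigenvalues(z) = [(-0.05+0.37j), (-0.05-0.37j), (0.27+0j)]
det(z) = 0.04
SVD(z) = [[-0.49, -0.81, 0.32],[-0.80, 0.27, -0.54],[0.35, -0.52, -0.78]] @ diag([0.5971467510681595, 0.34386476001623784, 0.18593758228963925]) @ [[0.6,-0.26,0.76], [0.04,-0.94,-0.35], [0.8,0.24,-0.55]]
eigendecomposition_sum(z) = [[-0.08+0.16j, 0.19+0.04j, (0.01+0.13j)], [-0.19-0.03j, (0.01+0.2j), (-0.12+0.05j)], [(0.02+0.02j), 0.02-0.02j, 0.02+0.01j]] + [[(-0.08-0.16j), (0.19-0.04j), (0.01-0.13j)],[(-0.19+0.03j), (0.01-0.2j), -0.12-0.05j],[(0.02-0.02j), (0.02+0.02j), 0.02-0.01j]] + [[(0.02-0j), -0.03+0.00j, -0.18+0.00j],[(0.01-0j), -0.01+0.00j, -0.09+0.00j],[-0.03+0.00j, (0.04-0j), (0.26-0j)]]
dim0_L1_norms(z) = [0.5, 0.44, 0.8]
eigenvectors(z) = [[0.19-0.66j, (0.19+0.66j), -0.54+0.00j], [0.72+0.00j, 0.72-0.00j, (-0.28+0j)], [(-0.08-0.08j), (-0.08+0.08j), 0.79+0.00j]]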